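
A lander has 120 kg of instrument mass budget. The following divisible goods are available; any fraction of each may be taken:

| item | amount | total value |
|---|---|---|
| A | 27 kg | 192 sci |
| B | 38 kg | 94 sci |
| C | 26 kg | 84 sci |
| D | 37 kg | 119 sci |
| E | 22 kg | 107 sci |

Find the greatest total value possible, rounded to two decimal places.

521.79

Take in order of value per unit:
- A (192/27 per unit): all 27 → value 192, running total 192.00
- E (107/22 per unit): all 22 → value 107, running total 299.00
- C (84/26 per unit): all 26 → value 84, running total 383.00
- D (119/37 per unit): all 37 → value 119, running total 502.00
- B (94/38 per unit): 8 of 38 → value 8×94/38 = 19.7895, running total 521.79
Total 521.79.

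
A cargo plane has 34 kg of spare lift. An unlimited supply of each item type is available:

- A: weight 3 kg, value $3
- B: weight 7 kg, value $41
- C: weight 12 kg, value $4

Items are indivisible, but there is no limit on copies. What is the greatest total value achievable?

Best value-per-unit is B at 41/7; filling with it alone gives 4×41 = 164.
Optimal mix: 2×A + 4×B → weight 34, value 170.

$170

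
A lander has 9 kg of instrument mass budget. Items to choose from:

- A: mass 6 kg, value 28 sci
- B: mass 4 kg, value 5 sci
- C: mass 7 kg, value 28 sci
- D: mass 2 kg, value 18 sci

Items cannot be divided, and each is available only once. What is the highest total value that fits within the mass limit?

46 sci

Check high-value combinations within 9 kg:
- A+D: mass 6+2=8, value 28+18=46
- C+D: mass 7+2=9, value 28+18=46
- A: mass 6, value 28
- C: mass 7, value 28
- B+D: mass 4+2=6, value 5+18=23
Best: 46 sci.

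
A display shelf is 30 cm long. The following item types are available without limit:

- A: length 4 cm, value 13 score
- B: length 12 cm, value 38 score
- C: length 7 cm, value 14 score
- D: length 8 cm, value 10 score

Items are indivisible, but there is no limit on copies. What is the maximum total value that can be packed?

Best value-per-unit is A at 13/4, and filling with it alone uses length 7×4=28. No mix of the others beats 7×13 = 91.

91 score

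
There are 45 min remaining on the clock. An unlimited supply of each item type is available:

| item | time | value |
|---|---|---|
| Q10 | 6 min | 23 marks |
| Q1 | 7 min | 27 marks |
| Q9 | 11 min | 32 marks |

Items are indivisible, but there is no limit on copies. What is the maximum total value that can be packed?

Best value-per-unit is Q1 at 27/7; filling with it alone gives 6×27 = 162.
Optimal mix: 4×Q10 + 3×Q1 → time 45, value 173.

173 marks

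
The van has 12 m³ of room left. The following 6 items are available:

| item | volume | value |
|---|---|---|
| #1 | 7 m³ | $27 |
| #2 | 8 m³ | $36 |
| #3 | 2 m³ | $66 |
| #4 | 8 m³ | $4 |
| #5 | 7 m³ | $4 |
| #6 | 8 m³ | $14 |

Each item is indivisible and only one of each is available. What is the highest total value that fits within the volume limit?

Check high-value combinations within 12 m³:
- #2+#3: volume 8+2=10, value 36+66=102
- #1+#3: volume 7+2=9, value 27+66=93
- #3+#6: volume 2+8=10, value 66+14=80
- #3+#5: volume 2+7=9, value 66+4=70
Best: $102.

$102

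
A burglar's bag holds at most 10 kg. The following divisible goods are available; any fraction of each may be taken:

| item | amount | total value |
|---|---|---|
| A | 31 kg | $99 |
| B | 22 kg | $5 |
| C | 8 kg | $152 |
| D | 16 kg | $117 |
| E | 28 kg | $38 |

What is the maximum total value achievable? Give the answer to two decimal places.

Take in order of value per unit:
- C (152/8 per unit): all 8 → value 152, running total 152.00
- D (117/16 per unit): 2 of 16 → value 2×117/16 = 14.6250, running total 166.63
Total 166.63.

166.63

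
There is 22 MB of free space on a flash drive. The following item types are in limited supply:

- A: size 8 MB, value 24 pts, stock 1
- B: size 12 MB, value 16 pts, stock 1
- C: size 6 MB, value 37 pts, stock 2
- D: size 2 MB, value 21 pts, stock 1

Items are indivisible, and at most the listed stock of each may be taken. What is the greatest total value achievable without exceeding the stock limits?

119 pts

Top feasible selections:
- 1×A + 2×C + 1×D: size 22, value 119
- 1×A + 2×C: size 20, value 98
- 2×C + 1×D: size 14, value 95
- 1×A + 1×C + 1×D: size 16, value 82
Best: 119 pts.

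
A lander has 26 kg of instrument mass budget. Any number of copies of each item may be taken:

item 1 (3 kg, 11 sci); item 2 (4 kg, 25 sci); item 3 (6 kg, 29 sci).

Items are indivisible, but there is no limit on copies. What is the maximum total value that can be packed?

154 sci

Best value-per-unit is item 2 at 25/4; filling with it alone gives 6×25 = 150.
Optimal mix: 5×item 2 + 1×item 3 → mass 26, value 154.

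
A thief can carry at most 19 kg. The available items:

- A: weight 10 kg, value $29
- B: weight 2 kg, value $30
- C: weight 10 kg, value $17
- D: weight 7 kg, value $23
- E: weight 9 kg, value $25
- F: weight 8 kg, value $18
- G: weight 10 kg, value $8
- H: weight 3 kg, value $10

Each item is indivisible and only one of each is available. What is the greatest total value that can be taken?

$82

Check high-value combinations within 19 kg:
- A+B+D: weight 10+2+7=19, value 29+30+23=82
- B+D+E: weight 2+7+9=18, value 30+23+25=78
- B+E+F: weight 2+9+8=19, value 30+25+18=73
Best: $82.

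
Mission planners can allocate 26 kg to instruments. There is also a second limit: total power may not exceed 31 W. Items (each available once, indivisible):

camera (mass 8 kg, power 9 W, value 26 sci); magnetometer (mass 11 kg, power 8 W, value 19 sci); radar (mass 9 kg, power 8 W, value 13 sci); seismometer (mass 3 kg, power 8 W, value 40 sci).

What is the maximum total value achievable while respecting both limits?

85 sci

Feasible sets respecting both limits:
- camera+magnetometer+seismometer: mass 22, power 25, value 85
- camera+radar+seismometer: mass 20, power 25, value 79
- magnetometer+radar+seismometer: mass 23, power 24, value 72
- camera+seismometer: mass 11, power 17, value 66
Best: 85 sci.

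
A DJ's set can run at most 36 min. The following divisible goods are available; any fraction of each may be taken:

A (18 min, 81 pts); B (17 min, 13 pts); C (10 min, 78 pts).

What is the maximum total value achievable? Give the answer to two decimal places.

Take in order of value per unit:
- C (78/10 per unit): all 10 → value 78, running total 78.00
- A (81/18 per unit): all 18 → value 81, running total 159.00
- B (13/17 per unit): 8 of 17 → value 8×13/17 = 6.1176, running total 165.12
Total 165.12.

165.12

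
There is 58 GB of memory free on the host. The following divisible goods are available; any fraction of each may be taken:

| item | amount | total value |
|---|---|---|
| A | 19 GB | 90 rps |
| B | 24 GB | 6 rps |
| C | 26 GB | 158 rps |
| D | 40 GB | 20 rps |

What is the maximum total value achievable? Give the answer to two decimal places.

254.50

Take in order of value per unit:
- C (158/26 per unit): all 26 → value 158, running total 158.00
- A (90/19 per unit): all 19 → value 90, running total 248.00
- D (20/40 per unit): 13 of 40 → value 13×20/40 = 6.5000, running total 254.50
Total 254.50.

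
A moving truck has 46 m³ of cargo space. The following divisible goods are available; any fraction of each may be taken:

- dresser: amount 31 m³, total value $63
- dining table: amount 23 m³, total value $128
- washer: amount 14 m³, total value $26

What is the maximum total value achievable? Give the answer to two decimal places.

174.74

Take in order of value per unit:
- dining table (128/23 per unit): all 23 → value 128, running total 128.00
- dresser (63/31 per unit): 23 of 31 → value 23×63/31 = 46.7419, running total 174.74
Total 174.74.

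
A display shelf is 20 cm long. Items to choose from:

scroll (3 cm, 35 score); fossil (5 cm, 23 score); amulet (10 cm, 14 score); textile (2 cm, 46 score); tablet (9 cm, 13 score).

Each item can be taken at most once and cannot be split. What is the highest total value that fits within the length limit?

Check high-value combinations within 20 cm:
- scroll+fossil+amulet+textile: length 3+5+10+2=20, value 35+23+14+46=118
- scroll+fossil+textile+tablet: length 3+5+2+9=19, value 35+23+46+13=117
- scroll+fossil+textile: length 3+5+2=10, value 35+23+46=104
- scroll+amulet+textile: length 3+10+2=15, value 35+14+46=95
Best: 118 score.

118 score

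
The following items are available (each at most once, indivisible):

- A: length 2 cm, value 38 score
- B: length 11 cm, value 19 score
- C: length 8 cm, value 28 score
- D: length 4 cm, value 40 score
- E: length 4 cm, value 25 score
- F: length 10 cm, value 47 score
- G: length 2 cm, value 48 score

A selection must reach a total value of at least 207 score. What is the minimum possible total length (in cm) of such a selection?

30

Subsets with value ≥ 207, sorted by total length:
- A+C+D+E+F+G: length 30, value 226
- A+B+D+E+F+G: length 33, value 217
- A+B+C+D+F+G: length 37, value 220
Minimum length: 30 cm.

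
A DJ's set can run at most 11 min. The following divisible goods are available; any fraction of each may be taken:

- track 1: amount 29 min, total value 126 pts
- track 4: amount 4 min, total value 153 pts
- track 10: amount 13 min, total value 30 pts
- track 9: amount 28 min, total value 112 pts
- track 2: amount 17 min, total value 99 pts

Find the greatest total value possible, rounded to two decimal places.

Take in order of value per unit:
- track 4 (153/4 per unit): all 4 → value 153, running total 153.00
- track 2 (99/17 per unit): 7 of 17 → value 7×99/17 = 40.7647, running total 193.76
Total 193.76.

193.76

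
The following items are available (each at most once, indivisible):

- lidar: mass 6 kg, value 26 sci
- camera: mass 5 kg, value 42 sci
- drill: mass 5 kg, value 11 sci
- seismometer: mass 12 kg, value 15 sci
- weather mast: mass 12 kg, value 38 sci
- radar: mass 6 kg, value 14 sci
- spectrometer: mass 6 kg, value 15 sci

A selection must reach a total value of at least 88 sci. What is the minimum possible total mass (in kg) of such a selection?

22

Subsets with value ≥ 88, sorted by total mass:
- lidar+camera+drill+spectrometer: mass 22, value 94
- lidar+camera+drill+radar: mass 22, value 93
- camera+drill+weather mast: mass 22, value 91
Minimum mass: 22 kg.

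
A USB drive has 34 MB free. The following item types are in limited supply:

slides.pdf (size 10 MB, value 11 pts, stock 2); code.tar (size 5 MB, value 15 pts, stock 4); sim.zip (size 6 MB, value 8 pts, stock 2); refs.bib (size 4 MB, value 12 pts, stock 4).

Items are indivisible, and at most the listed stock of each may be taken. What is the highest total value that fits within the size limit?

Top feasible selections:
- 4×code.tar + 3×refs.bib: size 32, value 96
- 3×code.tar + 4×refs.bib: size 31, value 93
- 4×code.tar + 1×sim.zip + 2×refs.bib: size 34, value 92
Best: 96 pts.

96 pts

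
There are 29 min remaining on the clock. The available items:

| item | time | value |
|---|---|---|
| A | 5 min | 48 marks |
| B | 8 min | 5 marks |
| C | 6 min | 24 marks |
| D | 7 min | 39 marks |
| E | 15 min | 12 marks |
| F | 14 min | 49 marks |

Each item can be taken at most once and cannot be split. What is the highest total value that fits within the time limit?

Check high-value combinations within 29 min:
- A+D+F: time 5+7+14=26, value 48+39+49=136
- A+C+F: time 5+6+14=25, value 48+24+49=121
- A+B+C+D: time 5+8+6+7=26, value 48+5+24+39=116
- C+D+F: time 6+7+14=27, value 24+39+49=112
Best: 136 marks.

136 marks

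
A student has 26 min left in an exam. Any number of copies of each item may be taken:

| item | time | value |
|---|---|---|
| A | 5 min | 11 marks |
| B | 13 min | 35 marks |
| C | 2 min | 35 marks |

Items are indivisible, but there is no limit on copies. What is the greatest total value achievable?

Best value-per-unit is C at 35/2, and filling with it alone uses time 13×2=26. No mix of the others beats 13×35 = 455.

455 marks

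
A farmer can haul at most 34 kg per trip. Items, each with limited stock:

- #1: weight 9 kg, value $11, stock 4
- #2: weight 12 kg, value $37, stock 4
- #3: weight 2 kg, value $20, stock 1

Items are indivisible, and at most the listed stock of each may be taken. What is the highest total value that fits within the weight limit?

Best selections within weight 34 and stock limits:
- 2×#2 + 1×#3: weight 26, value 94
- 1×#1 + 2×#2: weight 33, value 85
- 2×#1 + 1×#2 + 1×#3: weight 32, value 79
- 2×#2: weight 24, value 74
Best: $94.

$94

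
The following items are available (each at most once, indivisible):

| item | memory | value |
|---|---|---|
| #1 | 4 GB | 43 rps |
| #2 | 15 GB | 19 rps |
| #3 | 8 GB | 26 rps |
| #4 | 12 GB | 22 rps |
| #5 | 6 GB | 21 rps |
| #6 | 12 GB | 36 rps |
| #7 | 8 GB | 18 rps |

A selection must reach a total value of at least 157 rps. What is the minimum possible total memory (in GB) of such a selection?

Subsets with value ≥ 157, sorted by total memory:
- #1+#3+#4+#5+#6+#7: memory 50, value 166
- #1+#2+#3+#5+#6+#7: memory 53, value 163
- #1+#2+#3+#4+#5+#6: memory 57, value 167
- #1+#2+#4+#5+#6+#7: memory 57, value 159
Minimum memory: 50 GB.

50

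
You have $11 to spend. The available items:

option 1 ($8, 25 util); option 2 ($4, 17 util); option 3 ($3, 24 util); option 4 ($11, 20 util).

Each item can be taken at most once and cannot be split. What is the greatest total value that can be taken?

Check high-value combinations within $11:
- option 1+option 3: cost 8+3=11, value 25+24=49
- option 2+option 3: cost 4+3=7, value 17+24=41
- option 1: cost 8, value 25
Best: 49 util.

49 util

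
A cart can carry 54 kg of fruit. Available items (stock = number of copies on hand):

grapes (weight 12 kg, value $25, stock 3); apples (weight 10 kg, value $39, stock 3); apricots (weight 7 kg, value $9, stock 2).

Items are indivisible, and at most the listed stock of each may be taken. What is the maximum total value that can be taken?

$167

Top feasible selections:
- 2×grapes + 3×apples: weight 54, value 167
- 1×grapes + 3×apples + 1×apricots: weight 49, value 151
- 1×grapes + 3×apples: weight 42, value 142
Best: $167.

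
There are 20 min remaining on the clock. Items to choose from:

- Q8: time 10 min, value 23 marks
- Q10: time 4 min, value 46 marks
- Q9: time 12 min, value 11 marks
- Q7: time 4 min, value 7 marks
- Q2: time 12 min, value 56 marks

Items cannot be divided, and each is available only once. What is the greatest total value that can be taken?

109 marks

Check high-value combinations within 20 min:
- Q10+Q7+Q2: time 4+4+12=20, value 46+7+56=109
- Q10+Q2: time 4+12=16, value 46+56=102
- Q8+Q10+Q7: time 10+4+4=18, value 23+46+7=76
- Q8+Q10: time 10+4=14, value 23+46=69
- Q10+Q9+Q7: time 4+12+4=20, value 46+11+7=64
Best: 109 marks.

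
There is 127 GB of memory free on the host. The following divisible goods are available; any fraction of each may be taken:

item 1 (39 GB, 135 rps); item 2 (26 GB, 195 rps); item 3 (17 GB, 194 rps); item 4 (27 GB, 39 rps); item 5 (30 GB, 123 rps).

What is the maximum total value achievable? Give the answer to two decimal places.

Take in order of value per unit:
- item 3 (194/17 per unit): all 17 → value 194, running total 194.00
- item 2 (195/26 per unit): all 26 → value 195, running total 389.00
- item 5 (123/30 per unit): all 30 → value 123, running total 512.00
- item 1 (135/39 per unit): all 39 → value 135, running total 647.00
- item 4 (39/27 per unit): 15 of 27 → value 15×39/27 = 21.6667, running total 668.67
Total 668.67.

668.67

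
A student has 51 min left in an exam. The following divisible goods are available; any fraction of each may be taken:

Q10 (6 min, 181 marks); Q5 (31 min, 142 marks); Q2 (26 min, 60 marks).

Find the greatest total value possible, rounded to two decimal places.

Take in order of value per unit:
- Q10 (181/6 per unit): all 6 → value 181, running total 181.00
- Q5 (142/31 per unit): all 31 → value 142, running total 323.00
- Q2 (60/26 per unit): 14 of 26 → value 14×60/26 = 32.3077, running total 355.31
Total 355.31.

355.31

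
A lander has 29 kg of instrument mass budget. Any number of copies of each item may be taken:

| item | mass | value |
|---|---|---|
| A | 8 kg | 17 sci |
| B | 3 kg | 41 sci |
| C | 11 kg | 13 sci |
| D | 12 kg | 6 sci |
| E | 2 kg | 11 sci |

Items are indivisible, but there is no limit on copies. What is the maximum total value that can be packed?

Best value-per-unit is B at 41/3; filling with it alone gives 9×41 = 369.
Optimal mix: 9×B + 1×E → mass 29, value 380.

380 sci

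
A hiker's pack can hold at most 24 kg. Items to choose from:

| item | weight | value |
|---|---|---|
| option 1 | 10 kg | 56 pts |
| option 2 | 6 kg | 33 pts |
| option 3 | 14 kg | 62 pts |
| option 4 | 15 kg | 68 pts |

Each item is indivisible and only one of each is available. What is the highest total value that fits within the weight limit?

Check high-value combinations within 24 kg:
- option 1+option 3: weight 10+14=24, value 56+62=118
- option 2+option 4: weight 6+15=21, value 33+68=101
- option 2+option 3: weight 6+14=20, value 33+62=95
Best: 118 pts.

118 pts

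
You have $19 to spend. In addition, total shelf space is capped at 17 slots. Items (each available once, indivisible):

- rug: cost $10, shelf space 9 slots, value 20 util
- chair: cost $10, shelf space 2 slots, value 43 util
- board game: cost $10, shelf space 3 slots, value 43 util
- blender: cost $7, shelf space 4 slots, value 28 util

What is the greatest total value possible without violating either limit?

Feasible sets respecting both limits:
- chair+blender: cost 17, shelf space 6, value 71
- board game+blender: cost 17, shelf space 7, value 71
- rug+blender: cost 17, shelf space 13, value 48
Best: 71 util.

71 util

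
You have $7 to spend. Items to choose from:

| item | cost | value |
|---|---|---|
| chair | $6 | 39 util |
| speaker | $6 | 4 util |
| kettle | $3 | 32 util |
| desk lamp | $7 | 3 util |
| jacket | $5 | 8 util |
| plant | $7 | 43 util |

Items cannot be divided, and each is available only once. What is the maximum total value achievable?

43 util

This is a 0/1 knapsack; check combinations near the capacity.
- plant: cost 7, value 43
- chair: cost 6, value 39
- kettle: cost 3, value 32
- jacket: cost 5, value 8
- speaker: cost 6, value 4
Best: 43 util.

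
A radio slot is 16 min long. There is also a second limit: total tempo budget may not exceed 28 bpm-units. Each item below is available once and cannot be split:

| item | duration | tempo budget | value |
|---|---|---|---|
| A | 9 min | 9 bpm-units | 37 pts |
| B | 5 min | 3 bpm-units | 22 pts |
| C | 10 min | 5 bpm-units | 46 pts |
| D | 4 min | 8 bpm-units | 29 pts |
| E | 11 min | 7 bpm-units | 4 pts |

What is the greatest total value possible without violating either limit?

Feasible sets respecting both limits:
- C+D: duration 14, tempo budget 13, value 75
- B+C: duration 15, tempo budget 8, value 68
- A+D: duration 13, tempo budget 17, value 66
Best: 75 pts.

75 pts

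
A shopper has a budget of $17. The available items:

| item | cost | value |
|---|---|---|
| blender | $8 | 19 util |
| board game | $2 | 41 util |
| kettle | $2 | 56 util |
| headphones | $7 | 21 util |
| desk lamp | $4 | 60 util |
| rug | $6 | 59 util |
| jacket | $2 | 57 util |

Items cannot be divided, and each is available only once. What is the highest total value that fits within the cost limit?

273 util

Check high-value combinations within $17:
- board game+kettle+desk lamp+rug+jacket: cost 2+2+4+6+2=16, value 41+56+60+59+57=273
- board game+kettle+headphones+desk lamp+jacket: cost 2+2+7+4+2=17, value 41+56+21+60+57=235
- kettle+desk lamp+rug+jacket: cost 2+4+6+2=14, value 56+60+59+57=232
Best: 273 util.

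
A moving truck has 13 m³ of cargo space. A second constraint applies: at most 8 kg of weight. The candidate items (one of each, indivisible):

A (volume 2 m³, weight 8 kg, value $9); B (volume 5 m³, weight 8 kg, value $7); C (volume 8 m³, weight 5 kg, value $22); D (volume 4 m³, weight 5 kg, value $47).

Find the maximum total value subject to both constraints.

Feasible sets respecting both limits:
- D: volume 4, weight 5, value 47
- C: volume 8, weight 5, value 22
- A: volume 2, weight 8, value 9
Best: $47.

$47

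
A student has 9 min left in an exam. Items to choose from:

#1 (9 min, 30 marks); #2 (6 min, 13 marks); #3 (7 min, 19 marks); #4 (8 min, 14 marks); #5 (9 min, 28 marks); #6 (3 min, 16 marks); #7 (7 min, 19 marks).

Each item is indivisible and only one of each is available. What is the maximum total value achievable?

Check high-value combinations within 9 min:
- #1: time 9, value 30
- #2+#6: time 6+3=9, value 13+16=29
- #5: time 9, value 28
- #3: time 7, value 19
- #7: time 7, value 19
Best: 30 marks.

30 marks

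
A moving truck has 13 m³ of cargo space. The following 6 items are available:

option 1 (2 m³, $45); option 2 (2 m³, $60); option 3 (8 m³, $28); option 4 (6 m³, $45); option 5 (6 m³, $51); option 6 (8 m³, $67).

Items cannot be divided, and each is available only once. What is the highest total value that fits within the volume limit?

$172

This is a 0/1 knapsack; check combinations near the capacity.
- option 1+option 2+option 6: volume 2+2+8=12, value 45+60+67=172
- option 1+option 2+option 5: volume 2+2+6=10, value 45+60+51=156
- option 1+option 2+option 4: volume 2+2+6=10, value 45+60+45=150
- option 1+option 2+option 3: volume 2+2+8=12, value 45+60+28=133
Best: $172.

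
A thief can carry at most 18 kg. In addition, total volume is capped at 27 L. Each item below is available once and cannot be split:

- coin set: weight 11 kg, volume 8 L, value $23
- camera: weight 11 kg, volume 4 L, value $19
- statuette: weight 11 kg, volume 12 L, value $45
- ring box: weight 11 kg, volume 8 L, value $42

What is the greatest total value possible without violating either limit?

$45

Feasible sets respecting both limits:
- statuette: weight 11, volume 12, value 45
- ring box: weight 11, volume 8, value 42
- coin set: weight 11, volume 8, value 23
- camera: weight 11, volume 4, value 19
Best: $45.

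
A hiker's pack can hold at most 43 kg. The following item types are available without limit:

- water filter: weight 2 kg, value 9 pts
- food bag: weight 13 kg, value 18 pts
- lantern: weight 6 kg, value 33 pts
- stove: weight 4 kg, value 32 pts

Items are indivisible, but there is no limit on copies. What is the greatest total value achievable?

Best value-per-unit is stove at 32/4; filling with it alone gives 10×32 = 320.
Optimal mix: 1×water filter + 10×stove → weight 42, value 329.

329 pts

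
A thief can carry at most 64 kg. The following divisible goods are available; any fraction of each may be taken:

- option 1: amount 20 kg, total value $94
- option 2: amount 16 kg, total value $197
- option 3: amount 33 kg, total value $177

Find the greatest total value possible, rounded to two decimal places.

Take in order of value per unit:
- option 2 (197/16 per unit): all 16 → value 197, running total 197.00
- option 3 (177/33 per unit): all 33 → value 177, running total 374.00
- option 1 (94/20 per unit): 15 of 20 → value 15×94/20 = 70.5000, running total 444.50
Total 444.50.

444.50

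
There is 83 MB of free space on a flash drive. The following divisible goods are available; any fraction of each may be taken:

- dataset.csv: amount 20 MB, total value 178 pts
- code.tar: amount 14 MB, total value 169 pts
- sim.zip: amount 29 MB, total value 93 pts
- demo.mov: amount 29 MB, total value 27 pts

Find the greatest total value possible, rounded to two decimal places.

Take in order of value per unit:
- code.tar (169/14 per unit): all 14 → value 169, running total 169.00
- dataset.csv (178/20 per unit): all 20 → value 178, running total 347.00
- sim.zip (93/29 per unit): all 29 → value 93, running total 440.00
- demo.mov (27/29 per unit): 20 of 29 → value 20×27/29 = 18.6207, running total 458.62
Total 458.62.

458.62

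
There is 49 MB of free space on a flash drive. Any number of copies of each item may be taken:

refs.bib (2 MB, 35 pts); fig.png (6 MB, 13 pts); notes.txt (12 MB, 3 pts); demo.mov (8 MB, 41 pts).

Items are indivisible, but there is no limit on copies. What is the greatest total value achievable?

840 pts

Best value-per-unit is refs.bib at 35/2, and filling with it alone uses size 24×2=48. No mix of the others beats 24×35 = 840.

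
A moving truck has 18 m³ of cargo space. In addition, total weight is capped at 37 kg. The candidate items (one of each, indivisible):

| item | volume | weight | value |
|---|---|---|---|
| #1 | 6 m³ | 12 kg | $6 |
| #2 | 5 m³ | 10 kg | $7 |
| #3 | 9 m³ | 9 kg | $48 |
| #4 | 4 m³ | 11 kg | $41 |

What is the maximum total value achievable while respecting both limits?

$96

Feasible sets respecting both limits:
- #2+#3+#4: volume 18, weight 30, value 96
- #3+#4: volume 13, weight 20, value 89
- #2+#3: volume 14, weight 19, value 55
- #1+#3: volume 15, weight 21, value 54
Best: $96.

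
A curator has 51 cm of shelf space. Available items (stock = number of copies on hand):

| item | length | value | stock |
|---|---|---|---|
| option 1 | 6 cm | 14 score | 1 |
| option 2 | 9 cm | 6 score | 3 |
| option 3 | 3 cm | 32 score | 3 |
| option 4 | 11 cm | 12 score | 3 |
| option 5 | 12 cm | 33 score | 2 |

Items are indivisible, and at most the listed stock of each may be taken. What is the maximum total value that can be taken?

188 score

Best selections within length 51 and stock limits:
- 1×option 1 + 3×option 3 + 1×option 4 + 2×option 5: length 50, value 188
- 1×option 1 + 1×option 2 + 3×option 3 + 2×option 5: length 48, value 182
- 1×option 1 + 3×option 3 + 2×option 5: length 39, value 176
Best: 188 score.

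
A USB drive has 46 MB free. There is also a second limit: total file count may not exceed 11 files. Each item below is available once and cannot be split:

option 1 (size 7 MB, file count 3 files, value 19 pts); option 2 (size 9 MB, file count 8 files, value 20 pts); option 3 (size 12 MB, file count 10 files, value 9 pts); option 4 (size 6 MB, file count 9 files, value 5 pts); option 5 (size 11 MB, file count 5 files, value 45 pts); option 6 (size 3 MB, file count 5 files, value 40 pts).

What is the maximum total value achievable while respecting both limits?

85 pts

Feasible sets respecting both limits:
- option 5+option 6: size 14, file count 10, value 85
- option 1+option 5: size 18, file count 8, value 64
- option 1+option 6: size 10, file count 8, value 59
Best: 85 pts.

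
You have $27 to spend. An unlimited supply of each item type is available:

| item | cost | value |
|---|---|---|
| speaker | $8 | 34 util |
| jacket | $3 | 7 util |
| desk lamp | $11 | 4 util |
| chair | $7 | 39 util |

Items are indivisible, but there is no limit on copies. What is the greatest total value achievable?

131 util

Best value-per-unit is chair at 39/7; filling with it alone gives 3×39 = 117.
Optimal mix: 2×jacket + 3×chair → cost 27, value 131.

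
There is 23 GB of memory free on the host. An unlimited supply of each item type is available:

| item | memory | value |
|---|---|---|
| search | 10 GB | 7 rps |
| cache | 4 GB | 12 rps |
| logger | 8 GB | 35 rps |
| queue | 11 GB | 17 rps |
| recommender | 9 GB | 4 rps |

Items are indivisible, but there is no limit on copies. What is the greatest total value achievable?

Best value-per-unit is logger at 35/8; filling with it alone gives 2×35 = 70.
Optimal mix: 1×cache + 2×logger → memory 20, value 82.

82 rps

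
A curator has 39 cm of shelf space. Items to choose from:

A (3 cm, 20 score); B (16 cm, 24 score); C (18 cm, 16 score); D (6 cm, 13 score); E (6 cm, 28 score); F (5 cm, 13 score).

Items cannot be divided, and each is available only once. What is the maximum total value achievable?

98 score

Check high-value combinations within 39 cm:
- A+B+D+E+F: length 3+16+6+6+5=36, value 20+24+13+28+13=98
- A+C+D+E+F: length 3+18+6+6+5=38, value 20+16+13+28+13=90
- A+B+E+F: length 3+16+6+5=30, value 20+24+28+13=85
- A+B+D+E: length 3+16+6+6=31, value 20+24+13+28=85
- B+D+E+F: length 16+6+6+5=33, value 24+13+28+13=78
Best: 98 score.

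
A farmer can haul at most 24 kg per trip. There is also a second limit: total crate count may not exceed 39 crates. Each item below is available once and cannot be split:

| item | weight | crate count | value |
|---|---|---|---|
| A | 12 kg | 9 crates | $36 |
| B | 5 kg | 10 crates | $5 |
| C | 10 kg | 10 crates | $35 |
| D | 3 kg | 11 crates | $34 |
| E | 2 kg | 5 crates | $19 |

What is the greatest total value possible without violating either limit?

$94

Feasible sets respecting both limits:
- A+B+D+E: weight 22, crate count 35, value 94
- B+C+D+E: weight 20, crate count 36, value 93
- A+C+E: weight 24, crate count 24, value 90
- A+D+E: weight 17, crate count 25, value 89
Best: $94.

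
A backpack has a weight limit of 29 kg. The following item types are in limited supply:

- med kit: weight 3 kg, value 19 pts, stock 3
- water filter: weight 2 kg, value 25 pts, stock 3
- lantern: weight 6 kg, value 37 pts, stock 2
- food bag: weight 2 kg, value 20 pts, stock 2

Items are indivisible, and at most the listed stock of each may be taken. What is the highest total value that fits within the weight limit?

227 pts

Top feasible selections:
- 2×med kit + 3×water filter + 2×lantern + 2×food bag: weight 28, value 227
- 3×med kit + 3×water filter + 2×lantern + 1×food bag: weight 29, value 226
- 3×med kit + 2×water filter + 2×lantern + 2×food bag: weight 29, value 221
- 3×med kit + 3×water filter + 1×lantern + 2×food bag: weight 25, value 209
Best: 227 pts.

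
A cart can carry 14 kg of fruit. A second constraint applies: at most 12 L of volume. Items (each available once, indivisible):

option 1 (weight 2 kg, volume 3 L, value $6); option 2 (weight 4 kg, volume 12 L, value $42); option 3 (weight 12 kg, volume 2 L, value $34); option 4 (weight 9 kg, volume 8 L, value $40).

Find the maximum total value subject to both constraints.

Feasible sets respecting both limits:
- option 1+option 4: weight 11, volume 11, value 46
- option 2: weight 4, volume 12, value 42
- option 1+option 3: weight 14, volume 5, value 40
- option 4: weight 9, volume 8, value 40
Best: $46.

$46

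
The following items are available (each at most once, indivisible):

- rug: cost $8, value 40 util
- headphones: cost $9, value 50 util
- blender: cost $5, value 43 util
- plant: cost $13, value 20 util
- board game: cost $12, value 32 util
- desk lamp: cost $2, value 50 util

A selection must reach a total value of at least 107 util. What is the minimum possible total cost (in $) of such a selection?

15

Subsets with value ≥ 107, sorted by total cost:
- rug+blender+desk lamp: cost 15, value 133
- headphones+blender+desk lamp: cost 16, value 143
- rug+headphones+desk lamp: cost 19, value 140
- blender+board game+desk lamp: cost 19, value 125
Minimum cost: 15 $.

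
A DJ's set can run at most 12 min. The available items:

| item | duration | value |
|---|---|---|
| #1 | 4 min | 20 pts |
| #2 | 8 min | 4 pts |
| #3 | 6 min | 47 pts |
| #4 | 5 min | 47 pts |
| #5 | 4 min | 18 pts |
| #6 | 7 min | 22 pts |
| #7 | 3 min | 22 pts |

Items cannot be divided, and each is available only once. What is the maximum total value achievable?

94 pts

Check high-value combinations within 12 min:
- #3+#4: duration 6+5=11, value 47+47=94
- #1+#4+#7: duration 4+5+3=12, value 20+47+22=89
- #4+#5+#7: duration 5+4+3=12, value 47+18+22=87
Best: 94 pts.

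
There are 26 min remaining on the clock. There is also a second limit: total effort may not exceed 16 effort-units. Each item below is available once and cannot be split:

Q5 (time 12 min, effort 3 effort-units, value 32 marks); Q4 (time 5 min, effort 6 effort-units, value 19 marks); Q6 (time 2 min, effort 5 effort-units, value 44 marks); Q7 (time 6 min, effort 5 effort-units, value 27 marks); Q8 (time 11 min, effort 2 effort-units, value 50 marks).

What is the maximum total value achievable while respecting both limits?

126 marks

Feasible sets respecting both limits:
- Q5+Q6+Q8: time 25, effort 10, value 126
- Q6+Q7+Q8: time 19, effort 12, value 121
- Q4+Q6+Q8: time 18, effort 13, value 113
- Q5+Q6+Q7: time 20, effort 13, value 103
Best: 126 marks.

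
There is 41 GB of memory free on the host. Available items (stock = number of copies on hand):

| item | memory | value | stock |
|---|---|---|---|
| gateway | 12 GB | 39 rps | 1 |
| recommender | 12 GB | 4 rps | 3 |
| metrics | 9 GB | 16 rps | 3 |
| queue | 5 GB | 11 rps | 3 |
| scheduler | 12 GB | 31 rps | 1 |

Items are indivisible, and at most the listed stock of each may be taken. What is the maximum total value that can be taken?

Best selections within memory 41 and stock limits:
- 1×gateway + 3×queue + 1×scheduler: memory 39, value 103
- 1×gateway + 1×metrics + 1×queue + 1×scheduler: memory 38, value 97
Best: 103 rps.

103 rps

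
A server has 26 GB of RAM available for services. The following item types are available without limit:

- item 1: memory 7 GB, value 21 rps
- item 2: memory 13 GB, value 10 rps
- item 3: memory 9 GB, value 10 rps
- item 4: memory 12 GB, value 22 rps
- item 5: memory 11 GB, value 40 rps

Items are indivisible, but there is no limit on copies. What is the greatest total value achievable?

Best value-per-unit is item 5 at 40/11; filling with it alone gives 2×40 = 80.
Optimal mix: 2×item 1 + 1×item 5 → memory 25, value 82.

82 rps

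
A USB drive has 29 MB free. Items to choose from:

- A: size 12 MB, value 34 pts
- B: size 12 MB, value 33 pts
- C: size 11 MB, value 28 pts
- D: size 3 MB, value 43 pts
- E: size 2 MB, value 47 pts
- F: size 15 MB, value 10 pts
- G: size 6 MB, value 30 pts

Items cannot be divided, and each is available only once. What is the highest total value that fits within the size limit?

157 pts

This is a 0/1 knapsack; check combinations near the capacity.
- A+B+D+E: size 12+12+3+2=29, value 34+33+43+47=157
- A+D+E+G: size 12+3+2+6=23, value 34+43+47+30=154
- B+D+E+G: size 12+3+2+6=23, value 33+43+47+30=153
Best: 157 pts.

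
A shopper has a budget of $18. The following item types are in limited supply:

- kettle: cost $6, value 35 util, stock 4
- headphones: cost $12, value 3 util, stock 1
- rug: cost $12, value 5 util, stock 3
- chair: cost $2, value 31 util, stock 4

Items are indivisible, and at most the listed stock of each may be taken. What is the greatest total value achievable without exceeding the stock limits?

163 util

Top feasible selections:
- 2×kettle + 3×chair: cost 18, value 163
- 1×kettle + 4×chair: cost 14, value 159
Best: 163 util.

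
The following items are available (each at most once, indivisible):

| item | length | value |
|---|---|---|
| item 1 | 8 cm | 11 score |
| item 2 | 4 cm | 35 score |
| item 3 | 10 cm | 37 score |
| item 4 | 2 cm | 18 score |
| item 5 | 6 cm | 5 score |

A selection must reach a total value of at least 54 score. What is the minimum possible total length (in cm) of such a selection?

Subsets with value ≥ 54, sorted by total length:
- item 2+item 4+item 5: length 12, value 58
- item 3+item 4: length 12, value 55
Minimum length: 12 cm.

12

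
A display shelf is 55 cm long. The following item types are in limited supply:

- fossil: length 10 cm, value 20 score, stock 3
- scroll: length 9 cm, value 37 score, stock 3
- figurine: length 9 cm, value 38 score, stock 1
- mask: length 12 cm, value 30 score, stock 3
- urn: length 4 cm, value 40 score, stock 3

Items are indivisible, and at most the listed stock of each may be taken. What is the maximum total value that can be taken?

Top feasible selections:
- 3×scroll + 1×figurine + 3×urn: length 48, value 269
- 2×scroll + 1×figurine + 1×mask + 3×urn: length 51, value 262
- 3×scroll + 1×mask + 3×urn: length 51, value 261
Best: 269 score.

269 score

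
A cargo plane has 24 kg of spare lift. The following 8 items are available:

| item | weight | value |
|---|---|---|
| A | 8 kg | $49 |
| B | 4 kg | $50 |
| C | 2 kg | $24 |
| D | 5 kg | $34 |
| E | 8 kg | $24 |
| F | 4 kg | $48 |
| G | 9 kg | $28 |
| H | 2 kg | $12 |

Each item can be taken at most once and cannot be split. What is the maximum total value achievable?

$205

This is a 0/1 knapsack; check combinations near the capacity.
- A+B+C+D+F: weight 8+4+2+5+4=23, value 49+50+24+34+48=205
- A+B+D+F+H: weight 8+4+5+4+2=23, value 49+50+34+48+12=193
- B+C+D+F+G: weight 4+2+5+4+9=24, value 50+24+34+48+28=184
- A+B+C+F+H: weight 8+4+2+4+2=20, value 49+50+24+48+12=183
Best: $205.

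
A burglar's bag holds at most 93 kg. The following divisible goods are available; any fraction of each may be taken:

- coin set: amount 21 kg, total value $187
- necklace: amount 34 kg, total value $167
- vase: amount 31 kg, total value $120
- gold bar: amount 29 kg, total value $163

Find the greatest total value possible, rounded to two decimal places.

Take in order of value per unit:
- coin set (187/21 per unit): all 21 → value 187, running total 187.00
- gold bar (163/29 per unit): all 29 → value 163, running total 350.00
- necklace (167/34 per unit): all 34 → value 167, running total 517.00
- vase (120/31 per unit): 9 of 31 → value 9×120/31 = 34.8387, running total 551.84
Total 551.84.

551.84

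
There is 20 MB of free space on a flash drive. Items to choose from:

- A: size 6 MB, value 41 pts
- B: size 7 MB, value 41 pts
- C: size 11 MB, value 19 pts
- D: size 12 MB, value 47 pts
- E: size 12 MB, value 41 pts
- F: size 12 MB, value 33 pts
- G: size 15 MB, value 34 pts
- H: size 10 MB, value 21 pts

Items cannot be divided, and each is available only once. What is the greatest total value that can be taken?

88 pts

Check high-value combinations within 20 MB:
- A+D: size 6+12=18, value 41+47=88
- B+D: size 7+12=19, value 41+47=88
- A+B: size 6+7=13, value 41+41=82
- A+E: size 6+12=18, value 41+41=82
- B+E: size 7+12=19, value 41+41=82
Best: 88 pts.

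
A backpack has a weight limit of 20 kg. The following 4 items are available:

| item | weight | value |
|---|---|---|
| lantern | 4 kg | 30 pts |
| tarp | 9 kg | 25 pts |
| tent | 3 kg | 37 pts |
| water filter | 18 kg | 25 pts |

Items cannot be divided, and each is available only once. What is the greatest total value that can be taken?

Check high-value combinations within 20 kg:
- lantern+tarp+tent: weight 4+9+3=16, value 30+25+37=92
- lantern+tent: weight 4+3=7, value 30+37=67
- tarp+tent: weight 9+3=12, value 25+37=62
Best: 92 pts.

92 pts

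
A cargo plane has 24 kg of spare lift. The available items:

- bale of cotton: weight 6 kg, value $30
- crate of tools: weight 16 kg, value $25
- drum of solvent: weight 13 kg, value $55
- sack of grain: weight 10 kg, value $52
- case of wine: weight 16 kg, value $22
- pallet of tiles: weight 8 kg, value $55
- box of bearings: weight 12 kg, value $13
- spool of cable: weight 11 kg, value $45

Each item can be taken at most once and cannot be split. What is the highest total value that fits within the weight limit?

Check high-value combinations within 24 kg:
- bale of cotton+sack of grain+pallet of tiles: weight 6+10+8=24, value 30+52+55=137
- drum of solvent+pallet of tiles: weight 13+8=21, value 55+55=110
- sack of grain+pallet of tiles: weight 10+8=18, value 52+55=107
- drum of solvent+sack of grain: weight 13+10=23, value 55+52=107
- pallet of tiles+spool of cable: weight 8+11=19, value 55+45=100
Best: $137.

$137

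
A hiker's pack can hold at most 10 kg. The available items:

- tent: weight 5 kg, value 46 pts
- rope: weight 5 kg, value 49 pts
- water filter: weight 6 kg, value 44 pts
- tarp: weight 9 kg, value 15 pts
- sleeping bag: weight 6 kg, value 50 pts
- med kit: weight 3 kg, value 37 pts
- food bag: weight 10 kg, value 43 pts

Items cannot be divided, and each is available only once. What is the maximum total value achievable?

95 pts

Check high-value combinations within 10 kg:
- tent+rope: weight 5+5=10, value 46+49=95
- sleeping bag+med kit: weight 6+3=9, value 50+37=87
- rope+med kit: weight 5+3=8, value 49+37=86
Best: 95 pts.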